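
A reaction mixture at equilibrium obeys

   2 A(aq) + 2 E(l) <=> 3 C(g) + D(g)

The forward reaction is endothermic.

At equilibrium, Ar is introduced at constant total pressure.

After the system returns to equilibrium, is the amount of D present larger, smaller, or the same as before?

increases

Adding inert gas at constant total pressure expands the volume and lowers every reacting partial pressure. With Δn_gas = 4 − 0 = +4, Q moves away from K toward the side with fewer gas moles, so the system shifts toward the side with more gas moles — to the right.
The net shift is to the right. D is a product, so its amount increases.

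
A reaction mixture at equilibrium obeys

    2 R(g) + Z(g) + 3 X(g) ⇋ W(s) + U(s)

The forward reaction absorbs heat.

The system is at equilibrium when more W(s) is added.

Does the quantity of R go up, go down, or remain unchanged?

unchanged

W is a pure solid; its activity is 1 regardless of amount, so Q is unaffected — no shift from this change.
No net shift occurs, so the amount of R is unchanged.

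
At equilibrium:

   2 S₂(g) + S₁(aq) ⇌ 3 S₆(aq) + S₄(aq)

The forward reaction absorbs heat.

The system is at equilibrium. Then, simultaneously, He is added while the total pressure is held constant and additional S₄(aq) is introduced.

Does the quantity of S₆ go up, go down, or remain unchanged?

decreases

Adding inert gas at constant total pressure expands the volume and lowers every reacting partial pressure. With Δn_gas = 0 − 2 = -2, Q moves away from K toward the side with fewer gas moles, so the system shifts toward the side with more gas moles — to the left.
Adding S₄ (aq), a product, drives the reaction to the left.
The net shift is to the left. S₆ is a product, so its amount decreases.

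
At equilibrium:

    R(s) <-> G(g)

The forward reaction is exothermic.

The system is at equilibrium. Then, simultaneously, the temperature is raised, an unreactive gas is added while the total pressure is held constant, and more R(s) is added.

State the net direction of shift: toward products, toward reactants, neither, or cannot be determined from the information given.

The forward reaction is exothermic. Raising T favours the endothermic direction — shift to the left.
Adding inert gas at constant total pressure expands the volume and lowers every reacting partial pressure. With Δn_gas = 1 − 0 = +1, Q moves away from K toward the side with fewer gas moles, so the system shifts toward the side with more gas moles — to the right.
R is a pure solid; its activity is 1 regardless of amount, so Q is unaffected — no shift from this change.
The individual effects push in opposite directions; without quantitative information the net direction cannot be determined.

cannot be determined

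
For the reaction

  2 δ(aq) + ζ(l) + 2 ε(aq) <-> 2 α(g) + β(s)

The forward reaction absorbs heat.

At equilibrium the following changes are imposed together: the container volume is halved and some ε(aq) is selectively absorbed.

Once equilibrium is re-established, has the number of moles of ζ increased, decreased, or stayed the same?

Gas moles: reactants 0, products 2 (Δn_gas = +2). Compression shifts the system toward the side with fewer moles of gas — to the left.
Removing ε (aq), a reactant, drives the reaction to the left.
The net shift is to the left. ζ is a reactant, so its amount increases.

increases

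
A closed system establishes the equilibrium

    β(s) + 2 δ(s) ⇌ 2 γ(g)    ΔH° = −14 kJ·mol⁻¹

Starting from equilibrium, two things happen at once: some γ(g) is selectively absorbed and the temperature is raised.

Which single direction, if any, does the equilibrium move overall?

cannot be determined

Removing γ (g), a product, drives the reaction to the right.
The forward reaction is exothermic. Raising T favours the endothermic direction — shift to the left.
The individual effects push in opposite directions; without quantitative information the net direction cannot be determined.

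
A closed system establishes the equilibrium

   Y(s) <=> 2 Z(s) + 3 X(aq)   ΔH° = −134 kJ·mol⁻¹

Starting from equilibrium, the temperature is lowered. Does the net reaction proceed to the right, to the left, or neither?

The forward reaction is exothermic. Lowering T favours the exothermic direction — shift to the right.

right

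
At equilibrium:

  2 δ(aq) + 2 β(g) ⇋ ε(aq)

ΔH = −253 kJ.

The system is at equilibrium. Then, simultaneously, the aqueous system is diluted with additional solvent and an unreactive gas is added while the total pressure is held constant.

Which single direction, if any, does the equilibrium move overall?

left

Dilution lowers every aqueous concentration by the same factor. Δn_aq = 1 − 2 = -1, so the system shifts toward the side with more dissolved moles — to the left.
Adding inert gas at constant total pressure expands the volume and lowers every reacting partial pressure. With Δn_gas = 0 − 2 = -2, Q moves away from K toward the side with fewer gas moles, so the system shifts toward the side with more gas moles — to the left.
All effects act in the same direction — net shift to the left.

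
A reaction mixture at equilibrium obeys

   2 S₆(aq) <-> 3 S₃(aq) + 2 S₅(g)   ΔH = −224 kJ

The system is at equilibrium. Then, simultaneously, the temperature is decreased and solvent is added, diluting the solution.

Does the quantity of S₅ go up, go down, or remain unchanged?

The forward reaction is exothermic. Lowering T favours the exothermic direction — shift to the right.
Dilution lowers every aqueous concentration by the same factor. Δn_aq = 3 − 2 = +1, so the system shifts toward the side with more dissolved moles — to the right.
The net shift is to the right. S₅ is a product, so its amount increases.

increases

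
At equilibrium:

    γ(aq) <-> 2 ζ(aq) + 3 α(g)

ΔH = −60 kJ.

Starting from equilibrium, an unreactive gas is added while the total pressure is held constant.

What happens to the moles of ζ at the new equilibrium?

Adding inert gas at constant total pressure expands the volume and lowers every reacting partial pressure. With Δn_gas = 3 − 0 = +3, Q moves away from K toward the side with fewer gas moles, so the system shifts toward the side with more gas moles — to the right.
The net shift is to the right. ζ is a product, so its amount increases.

increases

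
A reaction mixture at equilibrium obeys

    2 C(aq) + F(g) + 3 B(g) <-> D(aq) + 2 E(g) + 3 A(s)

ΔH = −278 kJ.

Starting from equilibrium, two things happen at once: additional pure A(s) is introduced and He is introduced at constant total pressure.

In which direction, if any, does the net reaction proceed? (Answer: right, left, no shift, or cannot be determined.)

A is a pure solid; its activity is 1 regardless of amount, so Q is unaffected — no shift from this change.
Adding inert gas at constant total pressure expands the volume and lowers every reacting partial pressure. With Δn_gas = 2 − 4 = -2, Q moves away from K toward the side with fewer gas moles, so the system shifts toward the side with more gas moles — to the left.
Only the nonzero effect(s) matter; the net shift is to the left.

left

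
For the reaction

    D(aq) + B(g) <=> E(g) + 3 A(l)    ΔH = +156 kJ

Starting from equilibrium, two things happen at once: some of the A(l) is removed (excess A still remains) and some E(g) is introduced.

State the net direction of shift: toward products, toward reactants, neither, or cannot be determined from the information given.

left

A is a pure liquid; its activity is 1 regardless of amount, so Q is unaffected — no shift from this change.
Adding E (g), a product, drives the reaction to the left.
Only the nonzero effect(s) matter; the net shift is to the left.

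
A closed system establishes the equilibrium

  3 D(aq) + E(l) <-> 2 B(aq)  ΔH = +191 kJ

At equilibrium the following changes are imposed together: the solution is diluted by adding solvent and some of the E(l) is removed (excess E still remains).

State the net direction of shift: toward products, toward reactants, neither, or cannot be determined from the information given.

Dilution lowers every aqueous concentration by the same factor. Δn_aq = 2 − 3 = -1, so the system shifts toward the side with more dissolved moles — to the left.
E is a pure liquid; its activity is 1 regardless of amount, so Q is unaffected — no shift from this change.
Only the nonzero effect(s) matter; the net shift is to the left.

left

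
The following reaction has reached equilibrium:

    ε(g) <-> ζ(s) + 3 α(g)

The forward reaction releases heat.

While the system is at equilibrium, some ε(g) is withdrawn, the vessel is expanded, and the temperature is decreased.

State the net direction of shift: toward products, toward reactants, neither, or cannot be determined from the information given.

cannot be determined

Removing ε (g), a reactant, drives the reaction to the left.
Gas moles: reactants 1, products 3 (Δn_gas = +2). Expansion shifts the system toward the side with more moles of gas — to the right.
The forward reaction is exothermic. Lowering T favours the exothermic direction — shift to the right.
The individual effects push in opposite directions; without quantitative information the net direction cannot be determined.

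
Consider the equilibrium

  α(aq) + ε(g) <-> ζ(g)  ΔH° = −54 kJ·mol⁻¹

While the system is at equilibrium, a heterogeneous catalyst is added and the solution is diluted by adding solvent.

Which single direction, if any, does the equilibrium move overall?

left

A catalyst speeds both forward and reverse rates equally; it changes neither Q nor K — no shift from this change.
Dilution lowers every aqueous concentration by the same factor. Δn_aq = 0 − 1 = -1, so the system shifts toward the side with more dissolved moles — to the left.
Only the nonzero effect(s) matter; the net shift is to the left.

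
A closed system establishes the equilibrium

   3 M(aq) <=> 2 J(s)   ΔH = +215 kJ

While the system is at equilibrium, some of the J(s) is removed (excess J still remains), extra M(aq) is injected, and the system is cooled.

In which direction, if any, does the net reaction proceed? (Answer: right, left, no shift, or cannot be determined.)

J is a pure solid; its activity is 1 regardless of amount, so Q is unaffected — no shift from this change.
Adding M (aq), a reactant, drives the reaction to the right.
The forward reaction is endothermic. Lowering T favours the exothermic direction — shift to the left.
The individual effects push in opposite directions; without quantitative information the net direction cannot be determined.

cannot be determined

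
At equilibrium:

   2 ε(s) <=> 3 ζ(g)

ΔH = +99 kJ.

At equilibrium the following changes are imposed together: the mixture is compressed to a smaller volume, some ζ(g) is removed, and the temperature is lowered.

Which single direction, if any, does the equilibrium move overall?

cannot be determined

Gas moles: reactants 0, products 3 (Δn_gas = +3). Compression shifts the system toward the side with fewer moles of gas — to the left.
Removing ζ (g), a product, drives the reaction to the right.
The forward reaction is endothermic. Lowering T favours the exothermic direction — shift to the left.
The individual effects push in opposite directions; without quantitative information the net direction cannot be determined.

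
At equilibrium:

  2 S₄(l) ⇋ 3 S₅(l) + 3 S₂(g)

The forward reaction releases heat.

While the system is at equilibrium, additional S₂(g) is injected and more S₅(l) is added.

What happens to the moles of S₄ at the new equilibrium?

increases

Adding S₂ (g), a product, drives the reaction to the left.
S₅ is a pure liquid; its activity is 1 regardless of amount, so Q is unaffected — no shift from this change.
The net shift is to the left. S₄ is a reactant, so its amount increases.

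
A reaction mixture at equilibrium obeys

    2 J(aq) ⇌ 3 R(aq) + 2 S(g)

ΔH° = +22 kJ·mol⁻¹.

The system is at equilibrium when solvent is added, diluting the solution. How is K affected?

unchanged

The equilibrium constant depends only on temperature. This perturbation may move the position of equilibrium, but since T is unchanged, K itself is unchanged.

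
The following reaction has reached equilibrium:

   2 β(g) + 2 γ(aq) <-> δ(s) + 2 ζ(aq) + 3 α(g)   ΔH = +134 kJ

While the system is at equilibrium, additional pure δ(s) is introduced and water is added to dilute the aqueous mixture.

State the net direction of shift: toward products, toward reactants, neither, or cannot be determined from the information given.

δ is a pure solid; its activity is 1 regardless of amount, so Q is unaffected — no shift from this change.
Dilution scales every aqueous concentration by the same factor. Δn_aq = 2 − 2 = 0, so Q is unchanged — no shift.
None of the changes alters Q relative to K, so there is no net shift.

no shift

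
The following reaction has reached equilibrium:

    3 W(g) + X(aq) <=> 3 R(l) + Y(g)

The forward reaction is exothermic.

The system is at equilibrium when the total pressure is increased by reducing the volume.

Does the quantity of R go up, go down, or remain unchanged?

increases

Gas moles: reactants 3, products 1 (Δn_gas = -2). Compression shifts the system toward the side with fewer moles of gas — to the right.
The net shift is to the right. R is a product, so its amount increases.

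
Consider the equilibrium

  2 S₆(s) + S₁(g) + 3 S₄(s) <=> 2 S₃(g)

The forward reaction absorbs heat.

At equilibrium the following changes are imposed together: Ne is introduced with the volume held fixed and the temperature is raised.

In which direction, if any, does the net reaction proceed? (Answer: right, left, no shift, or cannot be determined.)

At constant volume, adding an inert gas leaves every reacting species' partial pressure unchanged, so Q is unchanged — no shift from this change.
The forward reaction is endothermic. Raising T favours the endothermic direction — shift to the right.
Only the nonzero effect(s) matter; the net shift is to the right.

right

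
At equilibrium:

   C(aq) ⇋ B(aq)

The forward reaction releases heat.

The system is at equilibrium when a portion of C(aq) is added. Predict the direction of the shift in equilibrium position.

Adding C (aq), a reactant, drives the reaction to the right.

right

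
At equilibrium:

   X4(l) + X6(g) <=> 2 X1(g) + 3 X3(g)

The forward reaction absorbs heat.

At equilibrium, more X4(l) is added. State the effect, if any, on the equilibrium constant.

The equilibrium constant depends only on temperature. This perturbation changes neither the position of equilibrium nor K.

unchanged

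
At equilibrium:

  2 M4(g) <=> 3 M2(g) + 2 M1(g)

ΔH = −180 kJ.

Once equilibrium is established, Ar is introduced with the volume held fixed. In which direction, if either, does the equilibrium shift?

At constant volume, adding an inert gas leaves every reacting species' partial pressure unchanged, so Q is unchanged — no shift from this change.

no shift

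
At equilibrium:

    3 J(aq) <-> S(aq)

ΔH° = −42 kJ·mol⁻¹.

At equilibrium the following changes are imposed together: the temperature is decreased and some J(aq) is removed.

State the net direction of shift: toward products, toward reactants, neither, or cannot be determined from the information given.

The forward reaction is exothermic. Lowering T favours the exothermic direction — shift to the right.
Removing J (aq), a reactant, drives the reaction to the left.
The individual effects push in opposite directions; without quantitative information the net direction cannot be determined.

cannot be determined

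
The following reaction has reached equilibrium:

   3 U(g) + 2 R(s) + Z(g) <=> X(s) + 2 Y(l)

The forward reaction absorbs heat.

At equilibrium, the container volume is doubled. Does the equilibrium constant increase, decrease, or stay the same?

unchanged

The equilibrium constant depends only on temperature. This perturbation may move the position of equilibrium, but since T is unchanged, K itself is unchanged.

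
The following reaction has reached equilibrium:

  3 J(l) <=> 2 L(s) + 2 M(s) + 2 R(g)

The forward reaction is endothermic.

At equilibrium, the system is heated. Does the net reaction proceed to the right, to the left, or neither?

The forward reaction is endothermic. Raising T favours the endothermic direction — shift to the right.

right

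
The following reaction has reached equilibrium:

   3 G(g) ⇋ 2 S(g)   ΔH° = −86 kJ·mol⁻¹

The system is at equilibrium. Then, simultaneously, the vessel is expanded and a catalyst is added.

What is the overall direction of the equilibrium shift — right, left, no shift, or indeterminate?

left

Gas moles: reactants 3, products 2 (Δn_gas = -1). Expansion shifts the system toward the side with more moles of gas — to the left.
A catalyst speeds both forward and reverse rates equally; it changes neither Q nor K — no shift from this change.
Only the nonzero effect(s) matter; the net shift is to the left.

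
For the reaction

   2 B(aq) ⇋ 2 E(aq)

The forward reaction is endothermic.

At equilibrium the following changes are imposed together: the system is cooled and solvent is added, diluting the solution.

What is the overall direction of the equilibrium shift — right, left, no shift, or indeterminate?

The forward reaction is endothermic. Lowering T favours the exothermic direction — shift to the left.
Dilution scales every aqueous concentration by the same factor. Δn_aq = 2 − 2 = 0, so Q is unchanged — no shift.
Only the nonzero effect(s) matter; the net shift is to the left.

left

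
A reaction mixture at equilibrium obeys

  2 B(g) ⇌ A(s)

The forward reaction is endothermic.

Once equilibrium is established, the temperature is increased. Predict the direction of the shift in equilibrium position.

right

The forward reaction is endothermic. Raising T favours the endothermic direction — shift to the right.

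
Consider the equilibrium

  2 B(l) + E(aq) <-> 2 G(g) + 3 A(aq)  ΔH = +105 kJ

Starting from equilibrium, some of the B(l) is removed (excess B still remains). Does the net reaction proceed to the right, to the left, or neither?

no shift

B is a pure liquid; its activity is 1 regardless of amount, so Q is unaffected — no shift from this change.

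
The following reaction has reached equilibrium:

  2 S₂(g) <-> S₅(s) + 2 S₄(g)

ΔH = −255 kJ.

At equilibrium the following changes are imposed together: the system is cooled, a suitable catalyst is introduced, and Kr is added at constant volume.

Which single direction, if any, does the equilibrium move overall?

right

The forward reaction is exothermic. Lowering T favours the exothermic direction — shift to the right.
A catalyst speeds both forward and reverse rates equally; it changes neither Q nor K — no shift from this change.
At constant volume, adding an inert gas leaves every reacting species' partial pressure unchanged, so Q is unchanged — no shift from this change.
Only the nonzero effect(s) matter; the net shift is to the right.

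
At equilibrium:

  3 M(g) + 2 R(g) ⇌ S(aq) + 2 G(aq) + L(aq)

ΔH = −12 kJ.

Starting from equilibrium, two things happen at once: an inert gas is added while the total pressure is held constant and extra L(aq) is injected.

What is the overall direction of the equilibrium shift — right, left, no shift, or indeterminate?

Adding inert gas at constant total pressure expands the volume and lowers every reacting partial pressure. With Δn_gas = 0 − 5 = -5, Q moves away from K toward the side with fewer gas moles, so the system shifts toward the side with more gas moles — to the left.
Adding L (aq), a product, drives the reaction to the left.
All effects act in the same direction — net shift to the left.

left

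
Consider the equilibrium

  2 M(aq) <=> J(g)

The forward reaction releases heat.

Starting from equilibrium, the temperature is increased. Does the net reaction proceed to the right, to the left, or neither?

left

The forward reaction is exothermic. Raising T favours the endothermic direction — shift to the left.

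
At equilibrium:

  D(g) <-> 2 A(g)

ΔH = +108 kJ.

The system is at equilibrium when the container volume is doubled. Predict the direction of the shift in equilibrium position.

right

Gas moles: reactants 1, products 2 (Δn_gas = +1). Expansion shifts the system toward the side with more moles of gas — to the right.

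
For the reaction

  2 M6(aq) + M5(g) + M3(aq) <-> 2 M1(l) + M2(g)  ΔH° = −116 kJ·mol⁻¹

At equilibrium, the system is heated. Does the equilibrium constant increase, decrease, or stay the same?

K depends on temperature via the van 't Hoff relation. The forward reaction is exothermic, so raising T decreases K.

decreases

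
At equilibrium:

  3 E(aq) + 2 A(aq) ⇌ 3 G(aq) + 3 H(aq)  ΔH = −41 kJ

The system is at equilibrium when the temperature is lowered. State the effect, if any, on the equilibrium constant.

K depends on temperature via the van 't Hoff relation. The forward reaction is exothermic, so lowering T increases K.

increases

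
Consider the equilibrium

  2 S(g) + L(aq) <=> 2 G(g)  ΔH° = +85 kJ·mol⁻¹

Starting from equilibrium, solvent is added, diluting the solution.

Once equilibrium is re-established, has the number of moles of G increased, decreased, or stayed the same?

decreases

Dilution lowers every aqueous concentration by the same factor. Δn_aq = 0 − 1 = -1, so the system shifts toward the side with more dissolved moles — to the left.
The net shift is to the left. G is a product, so its amount decreases.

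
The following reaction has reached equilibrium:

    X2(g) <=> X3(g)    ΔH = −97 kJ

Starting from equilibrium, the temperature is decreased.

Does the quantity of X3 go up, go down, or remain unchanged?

increases

The forward reaction is exothermic. Lowering T favours the exothermic direction — shift to the right.
The net shift is to the right. X3 is a product, so its amount increases.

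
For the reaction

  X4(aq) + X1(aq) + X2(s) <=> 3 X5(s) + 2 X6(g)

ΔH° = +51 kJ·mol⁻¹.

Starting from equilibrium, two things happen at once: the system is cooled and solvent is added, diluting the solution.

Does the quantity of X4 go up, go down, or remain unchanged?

The forward reaction is endothermic. Lowering T favours the exothermic direction — shift to the left.
Dilution lowers every aqueous concentration by the same factor. Δn_aq = 0 − 2 = -2, so the system shifts toward the side with more dissolved moles — to the left.
The net shift is to the left. X4 is a reactant, so its amount increases.

increases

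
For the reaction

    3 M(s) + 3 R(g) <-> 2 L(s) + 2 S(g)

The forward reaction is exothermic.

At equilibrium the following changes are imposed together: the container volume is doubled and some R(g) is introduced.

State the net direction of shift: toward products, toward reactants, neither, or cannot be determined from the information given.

cannot be determined

Gas moles: reactants 3, products 2 (Δn_gas = -1). Expansion shifts the system toward the side with more moles of gas — to the left.
Adding R (g), a reactant, drives the reaction to the right.
The individual effects push in opposite directions; without quantitative information the net direction cannot be determined.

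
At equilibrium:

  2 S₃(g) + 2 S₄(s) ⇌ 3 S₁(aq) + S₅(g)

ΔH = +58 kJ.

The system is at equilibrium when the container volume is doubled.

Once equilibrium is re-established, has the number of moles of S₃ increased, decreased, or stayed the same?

increases

Gas moles: reactants 2, products 1 (Δn_gas = -1). Expansion shifts the system toward the side with more moles of gas — to the left.
The net shift is to the left. S₃ is a reactant, so its amount increases.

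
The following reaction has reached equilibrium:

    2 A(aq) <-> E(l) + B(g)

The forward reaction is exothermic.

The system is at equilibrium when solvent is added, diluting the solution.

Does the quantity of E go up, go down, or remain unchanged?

Dilution lowers every aqueous concentration by the same factor. Δn_aq = 0 − 2 = -2, so the system shifts toward the side with more dissolved moles — to the left.
The net shift is to the left. E is a product, so its amount decreases.

decreases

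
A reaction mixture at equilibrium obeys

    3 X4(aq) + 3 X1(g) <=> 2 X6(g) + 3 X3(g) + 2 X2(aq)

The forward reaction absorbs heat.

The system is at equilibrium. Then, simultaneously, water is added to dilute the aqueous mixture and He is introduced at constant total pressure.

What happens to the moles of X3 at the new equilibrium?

cannot be determined

Dilution lowers every aqueous concentration by the same factor. Δn_aq = 2 − 3 = -1, so the system shifts toward the side with more dissolved moles — to the left.
Adding inert gas at constant total pressure expands the volume and lowers every reacting partial pressure. With Δn_gas = 5 − 3 = +2, Q moves away from K toward the side with fewer gas moles, so the system shifts toward the side with more gas moles — to the right.
The two effects oppose each other, so the net shift — and hence the change in X3 — cannot be determined from the given information.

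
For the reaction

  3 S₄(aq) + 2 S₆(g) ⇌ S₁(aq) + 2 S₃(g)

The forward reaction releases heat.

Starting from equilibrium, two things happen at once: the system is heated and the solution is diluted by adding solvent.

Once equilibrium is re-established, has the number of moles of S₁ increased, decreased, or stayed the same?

The forward reaction is exothermic. Raising T favours the endothermic direction — shift to the left.
Dilution lowers every aqueous concentration by the same factor. Δn_aq = 1 − 3 = -2, so the system shifts toward the side with more dissolved moles — to the left.
The net shift is to the left. S₁ is a product, so its amount decreases.

decreases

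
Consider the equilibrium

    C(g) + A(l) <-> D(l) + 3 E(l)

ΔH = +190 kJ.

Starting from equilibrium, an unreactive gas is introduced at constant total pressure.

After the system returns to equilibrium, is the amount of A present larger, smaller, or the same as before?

increases

Adding inert gas at constant total pressure expands the volume and lowers every reacting partial pressure. With Δn_gas = 0 − 1 = -1, Q moves away from K toward the side with fewer gas moles, so the system shifts toward the side with more gas moles — to the left.
The net shift is to the left. A is a reactant, so its amount increases.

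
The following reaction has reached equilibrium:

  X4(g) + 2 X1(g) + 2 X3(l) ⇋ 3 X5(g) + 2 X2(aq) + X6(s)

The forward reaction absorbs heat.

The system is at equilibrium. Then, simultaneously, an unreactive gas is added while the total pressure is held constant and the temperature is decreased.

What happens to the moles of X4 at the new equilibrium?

increases

Adding inert gas at constant total pressure expands the volume, scaling every reacting partial pressure by the same factor. Δn_gas = 3 − 3 = 0, so Q is unchanged — no shift.
The forward reaction is endothermic. Lowering T favours the exothermic direction — shift to the left.
The net shift is to the left. X4 is a reactant, so its amount increases.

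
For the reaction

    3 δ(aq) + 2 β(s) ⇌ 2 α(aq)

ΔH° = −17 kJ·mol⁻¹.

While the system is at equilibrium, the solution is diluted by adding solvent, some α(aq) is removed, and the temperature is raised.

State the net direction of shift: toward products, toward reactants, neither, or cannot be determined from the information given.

Dilution lowers every aqueous concentration by the same factor. Δn_aq = 2 − 3 = -1, so the system shifts toward the side with more dissolved moles — to the left.
Removing α (aq), a product, drives the reaction to the right.
The forward reaction is exothermic. Raising T favours the endothermic direction — shift to the left.
The individual effects push in opposite directions; without quantitative information the net direction cannot be determined.

cannot be determined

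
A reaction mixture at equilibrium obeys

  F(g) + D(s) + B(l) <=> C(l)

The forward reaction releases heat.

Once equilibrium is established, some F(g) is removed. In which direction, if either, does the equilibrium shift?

left

Removing F (g), a reactant, drives the reaction to the left.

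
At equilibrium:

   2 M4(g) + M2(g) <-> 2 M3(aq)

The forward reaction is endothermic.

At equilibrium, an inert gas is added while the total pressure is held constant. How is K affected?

unchanged

The equilibrium constant depends only on temperature. This perturbation may move the position of equilibrium, but since T is unchanged, K itself is unchanged.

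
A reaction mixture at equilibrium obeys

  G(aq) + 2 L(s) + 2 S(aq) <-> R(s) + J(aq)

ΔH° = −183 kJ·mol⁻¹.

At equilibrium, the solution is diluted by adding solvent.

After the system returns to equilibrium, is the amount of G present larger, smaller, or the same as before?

Dilution lowers every aqueous concentration by the same factor. Δn_aq = 1 − 3 = -2, so the system shifts toward the side with more dissolved moles — to the left.
The net shift is to the left. G is a reactant, so its amount increases.

increases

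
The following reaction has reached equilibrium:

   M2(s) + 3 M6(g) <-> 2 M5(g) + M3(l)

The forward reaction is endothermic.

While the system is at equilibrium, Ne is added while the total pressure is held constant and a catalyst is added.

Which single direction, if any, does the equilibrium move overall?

left

Adding inert gas at constant total pressure expands the volume and lowers every reacting partial pressure. With Δn_gas = 2 − 3 = -1, Q moves away from K toward the side with fewer gas moles, so the system shifts toward the side with more gas moles — to the left.
A catalyst speeds both forward and reverse rates equally; it changes neither Q nor K — no shift from this change.
Only the nonzero effect(s) matter; the net shift is to the left.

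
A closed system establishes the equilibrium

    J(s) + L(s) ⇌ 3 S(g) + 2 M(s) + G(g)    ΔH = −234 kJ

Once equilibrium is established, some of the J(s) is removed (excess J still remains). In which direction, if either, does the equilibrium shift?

J is a pure solid; its activity is 1 regardless of amount, so Q is unaffected — no shift from this change.

no shift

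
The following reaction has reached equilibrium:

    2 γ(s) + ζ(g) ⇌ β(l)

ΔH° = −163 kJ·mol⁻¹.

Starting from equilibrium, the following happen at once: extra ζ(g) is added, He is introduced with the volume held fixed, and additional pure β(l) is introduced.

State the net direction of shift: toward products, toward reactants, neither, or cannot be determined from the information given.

Adding ζ (g), a reactant, drives the reaction to the right.
At constant volume, adding an inert gas leaves every reacting species' partial pressure unchanged, so Q is unchanged — no shift from this change.
β is a pure liquid; its activity is 1 regardless of amount, so Q is unaffected — no shift from this change.
Only the nonzero effect(s) matter; the net shift is to the right.

right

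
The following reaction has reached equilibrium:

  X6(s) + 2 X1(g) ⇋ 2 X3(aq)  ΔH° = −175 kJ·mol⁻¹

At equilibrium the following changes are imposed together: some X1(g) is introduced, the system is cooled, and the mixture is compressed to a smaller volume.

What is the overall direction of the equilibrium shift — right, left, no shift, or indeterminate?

Adding X1 (g), a reactant, drives the reaction to the right.
The forward reaction is exothermic. Lowering T favours the exothermic direction — shift to the right.
Gas moles: reactants 2, products 0 (Δn_gas = -2). Compression shifts the system toward the side with fewer moles of gas — to the right.
All effects act in the same direction — net shift to the right.

right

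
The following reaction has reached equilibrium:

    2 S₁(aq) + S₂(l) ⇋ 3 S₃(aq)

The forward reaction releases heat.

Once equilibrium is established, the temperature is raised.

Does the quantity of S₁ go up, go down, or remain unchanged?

increases

The forward reaction is exothermic. Raising T favours the endothermic direction — shift to the left.
The net shift is to the left. S₁ is a reactant, so its amount increases.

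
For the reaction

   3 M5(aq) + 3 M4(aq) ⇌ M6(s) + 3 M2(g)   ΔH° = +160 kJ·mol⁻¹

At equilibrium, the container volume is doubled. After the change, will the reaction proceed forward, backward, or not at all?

right

Gas moles: reactants 0, products 3 (Δn_gas = +3). Expansion shifts the system toward the side with more moles of gas — to the right.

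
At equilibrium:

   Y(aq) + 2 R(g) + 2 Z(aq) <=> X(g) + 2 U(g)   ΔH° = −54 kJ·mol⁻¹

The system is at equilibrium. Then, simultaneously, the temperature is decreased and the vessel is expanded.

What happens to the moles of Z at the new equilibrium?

The forward reaction is exothermic. Lowering T favours the exothermic direction — shift to the right.
Gas moles: reactants 2, products 3 (Δn_gas = +1). Expansion shifts the system toward the side with more moles of gas — to the right.
The net shift is to the right. Z is a reactant, so its amount decreases.

decreases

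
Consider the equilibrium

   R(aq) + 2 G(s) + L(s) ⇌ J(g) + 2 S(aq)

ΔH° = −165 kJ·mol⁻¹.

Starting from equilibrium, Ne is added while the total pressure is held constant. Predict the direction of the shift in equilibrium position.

Adding inert gas at constant total pressure expands the volume and lowers every reacting partial pressure. With Δn_gas = 1 − 0 = +1, Q moves away from K toward the side with fewer gas moles, so the system shifts toward the side with more gas moles — to the right.

right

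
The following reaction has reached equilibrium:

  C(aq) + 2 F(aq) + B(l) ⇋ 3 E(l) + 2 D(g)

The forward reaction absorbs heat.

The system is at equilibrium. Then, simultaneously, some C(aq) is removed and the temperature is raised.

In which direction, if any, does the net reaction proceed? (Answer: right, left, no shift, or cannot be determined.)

Removing C (aq), a reactant, drives the reaction to the left.
The forward reaction is endothermic. Raising T favours the endothermic direction — shift to the right.
The individual effects push in opposite directions; without quantitative information the net direction cannot be determined.

cannot be determined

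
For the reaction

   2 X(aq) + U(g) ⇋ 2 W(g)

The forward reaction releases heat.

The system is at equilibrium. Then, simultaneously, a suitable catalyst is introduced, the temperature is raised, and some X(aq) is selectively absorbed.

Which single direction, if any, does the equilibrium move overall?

A catalyst speeds both forward and reverse rates equally; it changes neither Q nor K — no shift from this change.
The forward reaction is exothermic. Raising T favours the endothermic direction — shift to the left.
Removing X (aq), a reactant, drives the reaction to the left.
Only the nonzero effect(s) matter; the net shift is to the left.

left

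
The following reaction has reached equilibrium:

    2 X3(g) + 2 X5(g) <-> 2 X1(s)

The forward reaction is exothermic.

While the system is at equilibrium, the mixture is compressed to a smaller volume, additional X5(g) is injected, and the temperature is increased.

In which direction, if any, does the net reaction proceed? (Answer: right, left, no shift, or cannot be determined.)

cannot be determined

Gas moles: reactants 4, products 0 (Δn_gas = -4). Compression shifts the system toward the side with fewer moles of gas — to the right.
Adding X5 (g), a reactant, drives the reaction to the right.
The forward reaction is exothermic. Raising T favours the endothermic direction — shift to the left.
The individual effects push in opposite directions; without quantitative information the net direction cannot be determined.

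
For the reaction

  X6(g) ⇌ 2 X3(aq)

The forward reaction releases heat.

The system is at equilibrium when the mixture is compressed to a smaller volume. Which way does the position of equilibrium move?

right

Gas moles: reactants 1, products 0 (Δn_gas = -1). Compression shifts the system toward the side with fewer moles of gas — to the right.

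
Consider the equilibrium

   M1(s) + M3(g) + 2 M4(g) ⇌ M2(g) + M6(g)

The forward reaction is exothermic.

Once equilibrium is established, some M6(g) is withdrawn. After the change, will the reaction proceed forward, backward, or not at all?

right

Removing M6 (g), a product, drives the reaction to the right.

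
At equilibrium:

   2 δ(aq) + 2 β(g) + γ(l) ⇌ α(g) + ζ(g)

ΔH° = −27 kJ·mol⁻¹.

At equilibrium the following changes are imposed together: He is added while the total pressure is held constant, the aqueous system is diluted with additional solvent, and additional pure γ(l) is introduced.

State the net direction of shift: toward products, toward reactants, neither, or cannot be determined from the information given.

Adding inert gas at constant total pressure expands the volume, scaling every reacting partial pressure by the same factor. Δn_gas = 2 − 2 = 0, so Q is unchanged — no shift.
Dilution lowers every aqueous concentration by the same factor. Δn_aq = 0 − 2 = -2, so the system shifts toward the side with more dissolved moles — to the left.
γ is a pure liquid; its activity is 1 regardless of amount, so Q is unaffected — no shift from this change.
Only the nonzero effect(s) matter; the net shift is to the left.

left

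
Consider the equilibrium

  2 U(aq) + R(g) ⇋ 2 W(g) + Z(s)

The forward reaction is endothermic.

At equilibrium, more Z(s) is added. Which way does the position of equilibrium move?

Z is a pure solid; its activity is 1 regardless of amount, so Q is unaffected — no shift from this change.

no shift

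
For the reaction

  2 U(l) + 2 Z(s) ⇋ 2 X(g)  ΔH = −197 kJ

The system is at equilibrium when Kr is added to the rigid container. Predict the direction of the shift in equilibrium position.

At constant volume, adding an inert gas leaves every reacting species' partial pressure unchanged, so Q is unchanged — no shift from this change.

no shift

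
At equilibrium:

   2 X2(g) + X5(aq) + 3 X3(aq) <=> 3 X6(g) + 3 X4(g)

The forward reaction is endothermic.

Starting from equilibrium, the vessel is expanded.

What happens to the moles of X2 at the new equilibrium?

Gas moles: reactants 2, products 6 (Δn_gas = +4). Expansion shifts the system toward the side with more moles of gas — to the right.
The net shift is to the right. X2 is a reactant, so its amount decreases.

decreases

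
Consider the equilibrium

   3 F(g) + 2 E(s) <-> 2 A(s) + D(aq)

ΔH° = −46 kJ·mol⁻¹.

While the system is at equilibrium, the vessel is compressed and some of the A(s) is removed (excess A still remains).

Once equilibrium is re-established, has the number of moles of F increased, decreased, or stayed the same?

Gas moles: reactants 3, products 0 (Δn_gas = -3). Compression shifts the system toward the side with fewer moles of gas — to the right.
A is a pure solid; its activity is 1 regardless of amount, so Q is unaffected — no shift from this change.
The net shift is to the right. F is a reactant, so its amount decreases.

decreases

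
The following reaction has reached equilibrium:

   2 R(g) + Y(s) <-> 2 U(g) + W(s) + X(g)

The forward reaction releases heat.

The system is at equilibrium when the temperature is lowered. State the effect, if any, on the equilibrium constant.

increases

K depends on temperature via the van 't Hoff relation. The forward reaction is exothermic, so lowering T increases K.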